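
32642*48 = 1566816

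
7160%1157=218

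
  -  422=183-605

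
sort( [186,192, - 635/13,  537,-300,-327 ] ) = [-327,  -  300, - 635/13,186, 192,537]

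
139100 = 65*2140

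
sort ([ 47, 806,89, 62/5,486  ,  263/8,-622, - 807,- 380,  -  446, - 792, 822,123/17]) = [-807, - 792, - 622, - 446, - 380,123/17, 62/5,263/8,47,89, 486,806, 822]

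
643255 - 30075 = 613180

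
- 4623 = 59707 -64330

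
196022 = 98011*2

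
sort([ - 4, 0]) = [-4, 0]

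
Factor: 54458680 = 2^3*5^1*197^1 * 6911^1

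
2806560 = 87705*32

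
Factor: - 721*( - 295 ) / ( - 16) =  - 212695/16 = - 2^( - 4 )*5^1*7^1* 59^1 * 103^1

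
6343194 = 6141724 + 201470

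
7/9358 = 7/9358 = 0.00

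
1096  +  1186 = 2282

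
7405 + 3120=10525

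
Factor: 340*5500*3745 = 7003150000 = 2^4*5^5*7^1*11^1* 17^1*  107^1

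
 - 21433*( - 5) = 107165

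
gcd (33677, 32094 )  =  1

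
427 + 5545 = 5972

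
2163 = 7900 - 5737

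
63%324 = 63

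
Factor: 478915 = 5^1*95783^1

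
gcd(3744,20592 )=1872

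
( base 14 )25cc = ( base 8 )14770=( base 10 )6648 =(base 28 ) 8DC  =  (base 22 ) DG4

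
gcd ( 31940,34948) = 4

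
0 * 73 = 0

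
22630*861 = 19484430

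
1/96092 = 1/96092 = 0.00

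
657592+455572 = 1113164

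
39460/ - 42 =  - 19730/21  =  -  939.52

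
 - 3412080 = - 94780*36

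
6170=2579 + 3591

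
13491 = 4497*3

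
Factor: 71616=2^6*3^1*373^1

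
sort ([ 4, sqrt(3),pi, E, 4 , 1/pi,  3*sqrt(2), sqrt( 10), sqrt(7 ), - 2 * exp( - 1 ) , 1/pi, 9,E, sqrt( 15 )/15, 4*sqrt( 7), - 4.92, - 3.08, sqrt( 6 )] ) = [  -  4.92, - 3.08, - 2*exp( - 1 ),sqrt ( 15 ) /15 , 1/pi,1/pi, sqrt( 3 )  ,  sqrt(6)  ,  sqrt( 7 ), E, E, pi,  sqrt (10 ), 4, 4, 3*sqrt( 2), 9, 4*sqrt(7 )] 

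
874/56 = 437/28 = 15.61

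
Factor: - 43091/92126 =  - 2^( - 1 )  *41^1*73^ ( - 1 )*631^( - 1)*1051^1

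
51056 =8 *6382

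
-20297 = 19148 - 39445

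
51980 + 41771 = 93751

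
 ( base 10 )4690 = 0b1001001010010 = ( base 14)19d0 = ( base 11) 3584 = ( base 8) 11122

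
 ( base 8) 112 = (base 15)4E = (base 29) 2g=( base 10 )74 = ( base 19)3H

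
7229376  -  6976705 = 252671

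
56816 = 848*67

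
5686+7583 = 13269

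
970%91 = 60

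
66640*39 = 2598960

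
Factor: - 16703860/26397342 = -8351930/13198671 = -2^1*3^( - 2 )*5^1*17^1*73^1 * 673^1*1466519^( - 1)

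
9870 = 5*1974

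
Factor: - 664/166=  - 2^2 =-4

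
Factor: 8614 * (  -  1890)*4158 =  - 2^3  *  3^6*5^1 *7^2*11^1 * 59^1*73^1  =  - 67694152680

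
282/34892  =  141/17446=0.01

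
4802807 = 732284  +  4070523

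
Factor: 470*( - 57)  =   - 2^1*3^1*5^1*19^1*47^1 = -26790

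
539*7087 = 3819893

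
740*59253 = 43847220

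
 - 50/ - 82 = 25/41 = 0.61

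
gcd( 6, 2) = 2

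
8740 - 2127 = 6613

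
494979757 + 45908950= 540888707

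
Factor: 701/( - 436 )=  - 2^( - 2)*109^(  -  1) * 701^1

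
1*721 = 721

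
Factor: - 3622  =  - 2^1*1811^1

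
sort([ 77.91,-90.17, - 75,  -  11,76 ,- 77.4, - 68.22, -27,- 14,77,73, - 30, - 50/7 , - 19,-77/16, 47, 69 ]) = [  -  90.17, - 77.4, - 75, - 68.22,-30, - 27,-19,- 14,-11,  -  50/7,-77/16,  47,69,  73, 76,  77, 77.91]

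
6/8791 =6/8791 = 0.00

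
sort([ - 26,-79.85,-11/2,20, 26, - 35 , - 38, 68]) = [ - 79.85, - 38, - 35, - 26,-11/2, 20,26,68]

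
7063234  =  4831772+2231462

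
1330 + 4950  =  6280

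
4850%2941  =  1909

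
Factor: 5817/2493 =7/3 = 3^( - 1)* 7^1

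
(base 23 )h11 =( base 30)A0H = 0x2339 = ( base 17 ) 1E37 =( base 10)9017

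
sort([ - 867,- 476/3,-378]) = [ - 867, -378, - 476/3]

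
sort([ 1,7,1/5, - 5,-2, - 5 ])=[ - 5, - 5, - 2,1/5 , 1,7]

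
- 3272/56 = -59 + 4/7 = - 58.43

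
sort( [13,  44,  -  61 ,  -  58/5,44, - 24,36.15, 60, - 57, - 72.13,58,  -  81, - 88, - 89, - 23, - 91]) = [ - 91, - 89, - 88 , - 81, - 72.13, - 61, - 57, - 24, - 23, - 58/5, 13,  36.15, 44, 44,  58,60 ]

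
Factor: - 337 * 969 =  - 326553 = -  3^1* 17^1* 19^1*337^1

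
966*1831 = 1768746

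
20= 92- 72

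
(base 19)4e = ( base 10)90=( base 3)10100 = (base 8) 132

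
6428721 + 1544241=7972962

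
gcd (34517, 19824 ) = 7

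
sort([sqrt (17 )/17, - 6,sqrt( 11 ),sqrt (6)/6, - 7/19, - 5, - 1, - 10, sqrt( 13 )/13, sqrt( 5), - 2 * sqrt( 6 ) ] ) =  [ - 10,-6  , - 5, - 2*sqrt( 6) , - 1, - 7/19,sqrt( 17)/17,sqrt( 13)/13,sqrt(6)/6,sqrt( 5),sqrt( 11)]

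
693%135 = 18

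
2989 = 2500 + 489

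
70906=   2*35453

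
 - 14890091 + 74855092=59965001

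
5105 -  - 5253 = 10358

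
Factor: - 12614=-2^1*7^1 * 17^1*53^1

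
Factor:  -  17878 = -2^1*7^1*1277^1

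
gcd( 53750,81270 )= 430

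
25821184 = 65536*394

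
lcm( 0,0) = 0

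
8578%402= 136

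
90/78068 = 45/39034 = 0.00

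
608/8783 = 608/8783 = 0.07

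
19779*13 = 257127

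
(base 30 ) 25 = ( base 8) 101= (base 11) 5A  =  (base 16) 41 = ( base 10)65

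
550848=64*8607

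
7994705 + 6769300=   14764005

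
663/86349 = 221/28783 =0.01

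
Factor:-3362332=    - 2^2 * 103^1*8161^1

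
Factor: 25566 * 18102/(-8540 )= - 3^2 * 5^( - 1)*61^(-1) * 431^1*4261^1  =  - 16528419/305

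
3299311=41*80471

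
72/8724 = 6/727=0.01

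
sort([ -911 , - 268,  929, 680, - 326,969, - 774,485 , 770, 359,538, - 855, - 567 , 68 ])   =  [ - 911, - 855, - 774, - 567, - 326, - 268, 68,  359,485,538,680 , 770,929 , 969]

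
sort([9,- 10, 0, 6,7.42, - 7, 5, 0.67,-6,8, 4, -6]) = [ - 10,- 7,-6, - 6 , 0, 0.67, 4,5,6, 7.42,8, 9]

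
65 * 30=1950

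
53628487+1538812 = 55167299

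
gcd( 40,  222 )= 2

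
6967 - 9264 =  - 2297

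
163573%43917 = 31822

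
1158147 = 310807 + 847340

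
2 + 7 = 9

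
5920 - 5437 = 483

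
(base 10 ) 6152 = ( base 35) 50r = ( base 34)5aw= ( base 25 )9L2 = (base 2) 1100000001000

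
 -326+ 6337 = 6011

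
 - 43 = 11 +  - 54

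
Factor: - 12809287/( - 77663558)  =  2^( - 1)*7^( - 1)*19^1*674173^1*5547397^ (  -  1 ) 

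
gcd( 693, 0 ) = 693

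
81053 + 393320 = 474373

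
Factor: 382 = 2^1*  191^1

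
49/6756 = 49/6756 =0.01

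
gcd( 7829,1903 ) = 1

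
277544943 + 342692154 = 620237097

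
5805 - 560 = 5245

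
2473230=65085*38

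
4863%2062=739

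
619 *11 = 6809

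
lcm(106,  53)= 106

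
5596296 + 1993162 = 7589458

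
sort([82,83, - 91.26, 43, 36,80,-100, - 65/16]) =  [ - 100, - 91.26, - 65/16,36, 43,80,82, 83]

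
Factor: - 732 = -2^2 * 3^1*61^1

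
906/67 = 906/67 =13.52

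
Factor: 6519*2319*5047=3^2*7^2 * 41^1*53^1* 103^1*773^1=76298330367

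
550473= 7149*77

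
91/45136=1/496 = 0.00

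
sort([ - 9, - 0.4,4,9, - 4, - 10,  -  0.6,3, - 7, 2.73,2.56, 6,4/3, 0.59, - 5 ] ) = [ - 10 ,-9 , - 7, - 5, - 4 , - 0.6, - 0.4,0.59,4/3, 2.56, 2.73,3, 4, 6,9 ] 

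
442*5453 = 2410226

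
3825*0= 0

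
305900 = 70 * 4370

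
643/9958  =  643/9958=0.06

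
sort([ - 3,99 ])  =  [- 3, 99]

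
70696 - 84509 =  - 13813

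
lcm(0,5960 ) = 0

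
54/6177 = 18/2059 = 0.01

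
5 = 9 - 4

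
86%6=2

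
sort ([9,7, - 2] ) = [ - 2,7,9]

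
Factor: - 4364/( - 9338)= 2^1*7^( - 1 )*23^( - 1 )*29^( -1) * 1091^1=2182/4669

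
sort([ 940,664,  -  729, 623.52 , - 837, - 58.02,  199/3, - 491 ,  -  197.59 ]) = [ - 837 , - 729,- 491,-197.59, - 58.02,199/3, 623.52,  664, 940] 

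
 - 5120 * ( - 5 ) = 25600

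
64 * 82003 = 5248192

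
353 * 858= 302874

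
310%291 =19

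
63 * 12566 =791658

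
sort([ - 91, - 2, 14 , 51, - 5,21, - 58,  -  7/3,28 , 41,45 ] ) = [ - 91, - 58, - 5,-7/3,-2,  14 , 21,28,  41,45, 51 ]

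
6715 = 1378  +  5337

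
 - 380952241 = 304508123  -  685460364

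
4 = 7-3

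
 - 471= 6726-7197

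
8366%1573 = 501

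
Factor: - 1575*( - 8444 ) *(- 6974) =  - 2^3*3^2*5^2*7^1*11^1 * 317^1*2111^1 = - 92749318200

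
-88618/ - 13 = 6816 + 10/13 = 6816.77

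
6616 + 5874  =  12490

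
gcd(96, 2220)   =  12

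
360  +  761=1121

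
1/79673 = 1/79673 = 0.00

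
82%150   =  82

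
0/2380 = 0= 0.00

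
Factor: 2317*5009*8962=2^1*7^1*331^1*4481^1*5009^1 = 104011654586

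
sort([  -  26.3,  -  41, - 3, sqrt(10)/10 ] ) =[ - 41, - 26.3, - 3,sqrt(10)/10]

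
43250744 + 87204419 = 130455163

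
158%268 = 158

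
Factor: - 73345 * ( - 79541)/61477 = 5833934645/61477 =5^1* 7^1*11^1*13^( - 1)* 1033^1*4729^( - 1)*14669^1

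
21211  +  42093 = 63304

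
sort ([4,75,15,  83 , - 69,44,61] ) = [ - 69,4,15,44,61,75,83]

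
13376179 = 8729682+4646497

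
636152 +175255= 811407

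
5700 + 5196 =10896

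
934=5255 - 4321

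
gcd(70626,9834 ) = 894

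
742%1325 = 742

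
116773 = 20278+96495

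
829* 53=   43937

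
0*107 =0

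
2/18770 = 1/9385 = 0.00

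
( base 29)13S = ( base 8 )1674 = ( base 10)956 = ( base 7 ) 2534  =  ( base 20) 27g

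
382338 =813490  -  431152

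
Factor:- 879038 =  - 2^1 * 439519^1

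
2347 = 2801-454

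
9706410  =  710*13671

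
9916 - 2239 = 7677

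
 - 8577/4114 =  - 3+3765/4114 = - 2.08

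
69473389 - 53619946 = 15853443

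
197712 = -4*( - 49428)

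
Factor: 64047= 3^1*37^1*577^1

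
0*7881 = 0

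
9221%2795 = 836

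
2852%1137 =578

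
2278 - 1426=852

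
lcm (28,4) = 28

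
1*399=399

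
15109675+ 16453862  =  31563537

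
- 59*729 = - 43011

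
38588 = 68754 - 30166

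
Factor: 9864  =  2^3*3^2*137^1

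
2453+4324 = 6777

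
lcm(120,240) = 240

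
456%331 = 125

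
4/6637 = 4/6637 = 0.00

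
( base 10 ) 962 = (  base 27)18H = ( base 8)1702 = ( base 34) sa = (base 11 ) 7a5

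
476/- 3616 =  - 1 + 785/904 = - 0.13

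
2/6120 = 1/3060 = 0.00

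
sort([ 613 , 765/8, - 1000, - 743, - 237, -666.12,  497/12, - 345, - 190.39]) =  [ - 1000, - 743, - 666.12, - 345, - 237,-190.39, 497/12, 765/8 , 613 ] 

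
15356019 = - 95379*(-161)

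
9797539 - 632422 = 9165117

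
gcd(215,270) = 5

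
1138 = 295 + 843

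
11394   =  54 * 211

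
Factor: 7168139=11^1*651649^1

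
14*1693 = 23702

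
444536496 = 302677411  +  141859085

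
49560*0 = 0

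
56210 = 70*803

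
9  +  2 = 11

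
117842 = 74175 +43667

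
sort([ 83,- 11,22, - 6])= [ - 11, - 6, 22,83 ] 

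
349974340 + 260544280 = 610518620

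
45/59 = 45/59=0.76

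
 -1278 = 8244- 9522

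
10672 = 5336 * 2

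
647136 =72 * 8988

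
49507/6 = 49507/6=8251.17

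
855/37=855/37 = 23.11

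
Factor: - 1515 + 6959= 5444 = 2^2*1361^1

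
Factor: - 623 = -7^1 * 89^1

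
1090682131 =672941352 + 417740779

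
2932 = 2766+166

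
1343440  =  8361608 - 7018168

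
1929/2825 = 1929/2825 = 0.68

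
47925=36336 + 11589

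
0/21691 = 0 = 0.00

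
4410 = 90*49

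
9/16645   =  9/16645 = 0.00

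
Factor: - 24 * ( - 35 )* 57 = 47880=2^3*3^2*5^1 * 7^1*19^1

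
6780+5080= 11860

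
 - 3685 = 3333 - 7018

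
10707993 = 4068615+6639378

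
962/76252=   481/38126 = 0.01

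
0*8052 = 0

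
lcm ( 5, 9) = 45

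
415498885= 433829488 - 18330603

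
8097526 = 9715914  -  1618388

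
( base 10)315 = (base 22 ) e7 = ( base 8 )473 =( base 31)A5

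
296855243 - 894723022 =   -  597867779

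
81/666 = 9/74 = 0.12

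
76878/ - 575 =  - 76878/575 = - 133.70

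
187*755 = 141185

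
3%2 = 1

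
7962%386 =242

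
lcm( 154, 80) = 6160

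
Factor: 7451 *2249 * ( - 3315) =  -  55550446185=- 3^1*5^1*13^2*17^1 * 173^1*7451^1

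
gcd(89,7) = 1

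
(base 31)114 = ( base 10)996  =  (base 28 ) 17g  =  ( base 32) v4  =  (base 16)3e4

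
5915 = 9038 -3123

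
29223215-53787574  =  -24564359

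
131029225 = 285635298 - 154606073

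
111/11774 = 111/11774= 0.01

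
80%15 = 5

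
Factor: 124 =2^2*31^1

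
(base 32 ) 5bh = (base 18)ggh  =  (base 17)11gf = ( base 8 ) 12561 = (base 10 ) 5489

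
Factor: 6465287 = 17^1*380311^1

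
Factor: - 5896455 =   -  3^1*5^1 * 393097^1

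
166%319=166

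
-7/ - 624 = 7/624 = 0.01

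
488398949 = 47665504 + 440733445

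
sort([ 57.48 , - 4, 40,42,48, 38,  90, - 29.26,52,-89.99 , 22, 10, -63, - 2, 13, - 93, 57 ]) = [ - 93, - 89.99, - 63, - 29.26, - 4, - 2, 10, 13, 22 , 38, 40 , 42,  48,52,  57,  57.48,90]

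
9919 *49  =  486031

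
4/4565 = 4/4565 = 0.00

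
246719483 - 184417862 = 62301621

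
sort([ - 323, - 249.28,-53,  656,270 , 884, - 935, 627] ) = [ - 935, -323, - 249.28,-53,270, 627, 656,884] 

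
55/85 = 11/17 = 0.65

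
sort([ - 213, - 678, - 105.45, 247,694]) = [ - 678,- 213, - 105.45,  247, 694]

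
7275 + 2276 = 9551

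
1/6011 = 1/6011 = 0.00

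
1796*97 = 174212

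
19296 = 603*32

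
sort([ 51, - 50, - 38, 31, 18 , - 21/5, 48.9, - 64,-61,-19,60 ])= [ - 64,  -  61 ,-50, - 38, - 19 , - 21/5,18, 31,  48.9, 51, 60 ]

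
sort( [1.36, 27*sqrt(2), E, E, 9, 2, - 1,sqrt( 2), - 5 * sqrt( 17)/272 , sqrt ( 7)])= [ - 1, - 5*sqrt(17)/272,  1.36,  sqrt( 2), 2,sqrt(7), E,E , 9,27*sqrt( 2)]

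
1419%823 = 596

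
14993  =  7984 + 7009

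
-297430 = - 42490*7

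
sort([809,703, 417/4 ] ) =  [417/4, 703, 809]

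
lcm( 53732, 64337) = 4889612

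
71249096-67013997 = 4235099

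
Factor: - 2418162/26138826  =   - 3^ ( - 1)*7^(  -  1)*17^( - 1) * 61^1*6607^1*12203^ ( - 1 )= - 403027/4356471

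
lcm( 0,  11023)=0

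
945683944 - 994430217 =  -48746273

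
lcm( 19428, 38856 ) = 38856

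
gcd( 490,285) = 5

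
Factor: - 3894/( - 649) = 6 =2^1*3^1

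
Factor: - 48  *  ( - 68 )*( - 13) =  - 2^6*3^1*13^1 * 17^1 = - 42432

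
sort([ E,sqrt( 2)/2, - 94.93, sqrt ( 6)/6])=[-94.93,sqrt( 6)/6 , sqrt( 2)/2, E]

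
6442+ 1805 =8247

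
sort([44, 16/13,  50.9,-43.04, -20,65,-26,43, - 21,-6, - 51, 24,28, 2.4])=[ - 51,  -  43.04, -26, - 21, - 20, - 6, 16/13, 2.4, 24, 28, 43,44,50.9,65]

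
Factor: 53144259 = 3^1*7^1*43^1*229^1*257^1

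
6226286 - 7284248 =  - 1057962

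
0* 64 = 0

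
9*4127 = 37143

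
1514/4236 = 757/2118 = 0.36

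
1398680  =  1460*958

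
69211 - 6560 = 62651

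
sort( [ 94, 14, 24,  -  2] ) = [ - 2, 14, 24, 94]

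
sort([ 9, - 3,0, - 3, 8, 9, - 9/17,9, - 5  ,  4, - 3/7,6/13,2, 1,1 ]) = [ - 5, - 3, - 3, - 9/17, - 3/7,0,6/13,1, 1,2, 4,8, 9, 9, 9]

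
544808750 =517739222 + 27069528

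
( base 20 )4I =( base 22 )4a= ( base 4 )1202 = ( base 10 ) 98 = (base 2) 1100010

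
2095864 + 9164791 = 11260655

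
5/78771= 5/78771 = 0.00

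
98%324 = 98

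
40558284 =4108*9873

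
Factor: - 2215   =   - 5^1*443^1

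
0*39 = 0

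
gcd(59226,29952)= 6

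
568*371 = 210728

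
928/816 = 58/51 = 1.14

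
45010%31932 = 13078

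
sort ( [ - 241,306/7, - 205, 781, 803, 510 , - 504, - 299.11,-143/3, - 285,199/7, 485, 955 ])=[ - 504, - 299.11, - 285, - 241, - 205, - 143/3,199/7,306/7, 485, 510,  781,  803,955 ] 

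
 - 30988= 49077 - 80065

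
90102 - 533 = 89569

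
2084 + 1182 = 3266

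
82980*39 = 3236220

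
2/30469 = 2/30469 = 0.00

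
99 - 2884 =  - 2785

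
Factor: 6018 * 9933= 2^1*  3^2 * 7^1*11^1*17^1*43^1*59^1  =  59776794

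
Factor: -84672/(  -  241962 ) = 2^5* 3^2 * 823^(  -  1 )=288/823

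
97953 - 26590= 71363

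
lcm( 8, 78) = 312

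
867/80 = 10 + 67/80 = 10.84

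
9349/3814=2 + 1721/3814=2.45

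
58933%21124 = 16685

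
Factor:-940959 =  - 3^2 * 104551^1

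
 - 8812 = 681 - 9493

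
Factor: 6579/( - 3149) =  - 3^2 * 17^1*43^1*47^(  -  1 )*67^( - 1 ) 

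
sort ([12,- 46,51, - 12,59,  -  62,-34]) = [ - 62,  -  46, - 34,- 12, 12, 51, 59]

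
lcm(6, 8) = 24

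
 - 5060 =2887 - 7947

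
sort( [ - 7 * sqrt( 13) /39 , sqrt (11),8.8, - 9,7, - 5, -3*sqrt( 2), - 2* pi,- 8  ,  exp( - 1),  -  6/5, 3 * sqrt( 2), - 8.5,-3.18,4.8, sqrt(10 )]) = [ - 9 , - 8.5, - 8, - 2*pi, - 5,  -  3*sqrt(  2) , - 3.18, - 6/5, - 7*sqrt (13) /39 , exp( - 1),  sqrt ( 10),sqrt ( 11) , 3*  sqrt(2), 4.8,7, 8.8] 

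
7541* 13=98033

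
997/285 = 997/285 = 3.50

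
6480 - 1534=4946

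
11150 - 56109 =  -44959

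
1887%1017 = 870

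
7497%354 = 63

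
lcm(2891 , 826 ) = 5782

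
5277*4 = 21108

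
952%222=64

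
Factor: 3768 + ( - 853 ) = 5^1*11^1*53^1= 2915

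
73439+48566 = 122005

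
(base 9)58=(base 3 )1222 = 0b110101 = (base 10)53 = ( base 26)21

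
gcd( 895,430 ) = 5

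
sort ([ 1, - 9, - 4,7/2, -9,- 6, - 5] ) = [ - 9, - 9, - 6,  -  5, -4, 1,7/2]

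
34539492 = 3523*9804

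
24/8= 3 = 3.00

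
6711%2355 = 2001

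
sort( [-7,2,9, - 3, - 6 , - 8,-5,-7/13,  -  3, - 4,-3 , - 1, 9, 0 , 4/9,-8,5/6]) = [ - 8, - 8, - 7,  -  6,-5, - 4, - 3,-3,  -  3, - 1, - 7/13, 0,  4/9, 5/6, 2 , 9, 9]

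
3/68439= 1/22813= 0.00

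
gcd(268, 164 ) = 4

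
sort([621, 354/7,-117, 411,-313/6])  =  [ - 117,  -  313/6, 354/7,411, 621 ] 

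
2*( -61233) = -122466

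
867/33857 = 867/33857 = 0.03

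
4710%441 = 300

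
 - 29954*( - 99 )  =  2965446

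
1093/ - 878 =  - 1093/878  =  - 1.24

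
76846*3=230538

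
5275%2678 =2597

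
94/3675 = 94/3675 = 0.03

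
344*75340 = 25916960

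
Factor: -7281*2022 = -14722182 = - 2^1 * 3^3 *337^1 * 809^1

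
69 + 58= 127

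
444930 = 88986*5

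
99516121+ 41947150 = 141463271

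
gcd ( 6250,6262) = 2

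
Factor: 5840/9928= 2^1*5^1*17^(  -  1) = 10/17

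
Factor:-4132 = -2^2*1033^1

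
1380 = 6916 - 5536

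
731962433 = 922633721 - 190671288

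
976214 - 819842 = 156372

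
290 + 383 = 673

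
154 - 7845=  - 7691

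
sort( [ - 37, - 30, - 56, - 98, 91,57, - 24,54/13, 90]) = [  -  98, - 56, - 37, - 30, -24, 54/13,57,90, 91] 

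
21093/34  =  620 + 13/34 = 620.38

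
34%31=3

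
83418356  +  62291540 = 145709896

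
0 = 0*( - 8636 ) 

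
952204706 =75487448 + 876717258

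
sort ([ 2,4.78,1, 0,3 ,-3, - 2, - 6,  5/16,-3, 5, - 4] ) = [ - 6, - 4 ,- 3, - 3, - 2, 0,5/16, 1, 2, 3, 4.78, 5]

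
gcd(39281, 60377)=1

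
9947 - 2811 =7136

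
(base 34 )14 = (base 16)26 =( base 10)38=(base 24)1E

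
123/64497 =41/21499 = 0.00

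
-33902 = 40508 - 74410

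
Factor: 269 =269^1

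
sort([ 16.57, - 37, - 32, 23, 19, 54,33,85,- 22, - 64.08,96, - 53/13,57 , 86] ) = [ - 64.08, - 37, - 32, - 22, - 53/13,16.57, 19, 23,33,54, 57, 85, 86,96] 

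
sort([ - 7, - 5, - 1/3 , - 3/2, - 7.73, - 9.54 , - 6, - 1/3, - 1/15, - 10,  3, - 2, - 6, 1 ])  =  [ - 10, - 9.54, - 7.73, - 7, - 6, - 6, - 5 , - 2, - 3/2, - 1/3 ,- 1/3, - 1/15, 1, 3]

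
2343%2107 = 236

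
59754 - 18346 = 41408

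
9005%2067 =737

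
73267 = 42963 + 30304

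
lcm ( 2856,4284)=8568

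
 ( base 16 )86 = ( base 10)134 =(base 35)3T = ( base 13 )a4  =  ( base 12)b2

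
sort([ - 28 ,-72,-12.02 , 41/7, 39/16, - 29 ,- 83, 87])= [-83, - 72,-29, - 28 ,-12.02 , 39/16, 41/7, 87] 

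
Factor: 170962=2^1*11^1 *19^1*409^1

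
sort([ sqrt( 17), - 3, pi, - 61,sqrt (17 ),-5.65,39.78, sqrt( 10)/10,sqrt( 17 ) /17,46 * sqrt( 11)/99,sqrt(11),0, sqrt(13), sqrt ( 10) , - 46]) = [ - 61,-46,-5.65, - 3 , 0,sqrt( 17)/17,sqrt(10 )/10 , 46*sqrt(11) /99,pi, sqrt(10), sqrt(11), sqrt ( 13),sqrt ( 17 ), sqrt( 17),  39.78 ]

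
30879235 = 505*61147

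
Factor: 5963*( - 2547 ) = -15187761=-3^2*67^1*89^1*283^1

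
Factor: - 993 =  - 3^1*331^1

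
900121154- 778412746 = 121708408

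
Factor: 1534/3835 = 2/5 = 2^1*5^(-1)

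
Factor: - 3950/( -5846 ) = 25/37 = 5^2*37^( - 1 )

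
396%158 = 80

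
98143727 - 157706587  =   - 59562860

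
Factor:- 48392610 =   -  2^1*3^1*5^1* 7^1*47^1*4903^1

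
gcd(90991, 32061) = 1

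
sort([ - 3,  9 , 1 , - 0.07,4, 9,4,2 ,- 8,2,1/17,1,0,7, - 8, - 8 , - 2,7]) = [-8, - 8, - 8  ,-3, - 2, - 0.07, 0, 1/17,1,1,2,2 , 4, 4,7, 7, 9,9 ]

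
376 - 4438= - 4062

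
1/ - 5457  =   - 1 + 5456/5457 = - 0.00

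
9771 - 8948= 823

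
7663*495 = 3793185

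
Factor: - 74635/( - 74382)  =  2^( - 1)*3^( - 1)*5^1 * 7^( - 2) * 59^1 = 295/294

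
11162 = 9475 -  -1687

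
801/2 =400+1/2=400.50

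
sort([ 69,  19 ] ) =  [19,69 ]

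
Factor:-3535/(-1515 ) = 3^( - 1)*7^1  =  7/3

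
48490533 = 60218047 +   -  11727514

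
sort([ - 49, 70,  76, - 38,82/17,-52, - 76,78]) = [ - 76,-52,-49,-38, 82/17,70,76, 78]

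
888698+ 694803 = 1583501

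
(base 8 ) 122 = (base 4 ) 1102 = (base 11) 75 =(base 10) 82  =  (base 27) 31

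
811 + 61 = 872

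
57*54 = 3078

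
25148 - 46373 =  - 21225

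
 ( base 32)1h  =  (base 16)31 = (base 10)49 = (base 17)2f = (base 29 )1k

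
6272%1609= 1445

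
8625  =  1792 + 6833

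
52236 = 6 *8706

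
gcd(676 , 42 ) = 2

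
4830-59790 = -54960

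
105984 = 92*1152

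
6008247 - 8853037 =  - 2844790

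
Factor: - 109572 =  - 2^2*3^1*23^1*397^1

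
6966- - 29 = 6995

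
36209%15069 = 6071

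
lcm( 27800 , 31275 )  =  250200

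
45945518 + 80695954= 126641472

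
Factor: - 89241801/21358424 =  - 2^(  -  3 )*3^1* 11^1*2669803^( - 1)*2704297^1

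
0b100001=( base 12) 29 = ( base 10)33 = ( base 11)30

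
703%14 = 3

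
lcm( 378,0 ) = 0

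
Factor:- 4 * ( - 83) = 332 = 2^2 * 83^1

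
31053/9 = 3450  +  1/3 = 3450.33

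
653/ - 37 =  - 653/37 = - 17.65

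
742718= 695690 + 47028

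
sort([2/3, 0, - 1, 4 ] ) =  [ - 1 , 0,2/3,4] 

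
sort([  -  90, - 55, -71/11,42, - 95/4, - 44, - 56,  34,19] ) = [ - 90, - 56,-55, - 44, - 95/4, -71/11,19, 34, 42 ]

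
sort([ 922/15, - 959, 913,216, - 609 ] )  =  [ - 959,-609, 922/15,216, 913] 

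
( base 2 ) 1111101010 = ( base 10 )1002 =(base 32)VA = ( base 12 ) 6b6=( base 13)5c1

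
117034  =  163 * 718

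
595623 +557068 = 1152691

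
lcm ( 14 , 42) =42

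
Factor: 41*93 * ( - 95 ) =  - 3^1 * 5^1*19^1* 31^1*41^1  =  -362235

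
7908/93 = 2636/31 = 85.03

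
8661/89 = 97+28/89 = 97.31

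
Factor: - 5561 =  - 67^1*83^1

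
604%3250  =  604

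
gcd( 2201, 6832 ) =1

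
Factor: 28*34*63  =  2^3*3^2*7^2*17^1 = 59976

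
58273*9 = 524457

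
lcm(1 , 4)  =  4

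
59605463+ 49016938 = 108622401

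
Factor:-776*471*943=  - 344662728 = - 2^3*3^1 * 23^1*41^1*97^1*157^1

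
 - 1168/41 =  - 29+ 21/41 = - 28.49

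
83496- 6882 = 76614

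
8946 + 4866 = 13812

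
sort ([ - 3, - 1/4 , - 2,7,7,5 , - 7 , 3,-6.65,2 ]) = [ - 7,  -  6.65, - 3,-2,-1/4, 2,3, 5, 7, 7] 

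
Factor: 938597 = 11^2*7757^1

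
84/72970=42/36485=0.00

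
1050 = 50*21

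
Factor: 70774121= 11^1*6434011^1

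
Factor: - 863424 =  - 2^6 * 3^2*1499^1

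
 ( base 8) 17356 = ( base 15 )252d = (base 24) DHM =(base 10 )7918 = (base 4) 1323232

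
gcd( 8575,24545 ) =5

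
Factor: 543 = 3^1*181^1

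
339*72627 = 24620553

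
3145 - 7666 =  - 4521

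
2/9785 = 2/9785 = 0.00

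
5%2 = 1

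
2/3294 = 1/1647 =0.00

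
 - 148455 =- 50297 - 98158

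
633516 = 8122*78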